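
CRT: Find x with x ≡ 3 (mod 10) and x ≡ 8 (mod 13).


m₁ = 10, m₂ = 13, gcd = 1, so CRT applies. M = m₁·m₂ = 130
Let M₁ = M/m₁ = 13, M₂ = M/m₂ = 10
Find y₁ ≡ M₁⁻¹ (mod m₁): 13⁻¹ ≡ 7 (mod 10)
Find y₂ ≡ M₂⁻¹ (mod m₂): 10⁻¹ ≡ 4 (mod 13)
x = a₁·M₁·y₁ + a₂·M₂·y₂ = 3·13·7 + 8·10·4 = 593
Reduce mod 130: x ≡ 73
Check: 73 mod 10 = 3 ✓, 73 mod 13 = 8 ✓

x ≡ 73 (mod 130)


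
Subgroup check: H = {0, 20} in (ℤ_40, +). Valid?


Subgroup test for H = {0, 20} in (ℤ_40, +):
(1) 0 ∈ H? Yes
(2) Closure: for all a,b ∈ H, (a+b) mod 40 ∈ H? Yes
(3) Inverses: for all a ∈ H, -a mod 40 ∈ H? Yes

Yes, H is a subgroup of ℤ_40


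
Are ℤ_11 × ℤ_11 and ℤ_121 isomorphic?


Comparing ℤ_11 × ℤ_11 and ℤ_121:
gcd(11,11) = 11 ≠ 1. Max element order in ℤ_11×ℤ_11 is lcm(11,11) = 11 < 121, so it has no element of order 121

No, ℤ_11 × ℤ_11 ≇ ℤ_121


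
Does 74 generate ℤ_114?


g generates ℤ_n iff gcd(g, n) = 1
gcd(74, 114) = 2
Since gcd = 2 ≠ 1, ⟨74⟩ has order 57 < 114, so 74 is not a generator.

No, 74 does not generate ℤ_114


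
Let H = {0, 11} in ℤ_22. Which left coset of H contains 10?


10 + H = {10 + h (mod 22) : h ∈ H}
10+0=10, 10+11=21

10 + H = {10, 21}


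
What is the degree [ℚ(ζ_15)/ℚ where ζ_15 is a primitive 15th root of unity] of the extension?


[ℚ(ζ_n):ℚ] = deg Φ_n(x) = φ(n). Here φ(15) = 8

[ℚ(ζ_15)/ℚ where ζ_15 is a primitive 15th root of unity] = 8


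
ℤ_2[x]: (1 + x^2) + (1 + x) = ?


Add coefficients mod 2:
x^0: 1 + 1 = 0 (mod 2)
x^1: 0 + 1 = 1 (mod 2)
x^2: 1 + 0 = 1 (mod 2)
Result: x + x^2

f + g = x + x^2


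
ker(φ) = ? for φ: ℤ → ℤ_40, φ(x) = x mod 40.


Kernel = preimage of identity
ker(φ) = {x ∈ ℤ : x ≡ 0 (mod 40)} = 40ℤ = {0, ±40, ±80, ...}

ker(φ) = 40ℤ


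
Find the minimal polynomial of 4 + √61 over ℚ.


Let α = 4 + √61. Then α - 4 = √61, so (α - 4)² = 61, giving α² - 8α - 45 = 0. Degree 2 and α ∉ ℚ, so this is the minimal polynomial.

Minimal polynomial: x² - 8x - 45


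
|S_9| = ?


|S_n| = n! (number of permutations of n symbols)
|S_9| = 9! = 362880

|S_9| = 362880


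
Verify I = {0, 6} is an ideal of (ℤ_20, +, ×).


Check ideal conditions for I = {0, 6} in ℤ_20:
(1) I is an additive subgroup? No
(2) For r ∈ ℤ_20 and a ∈ I: r·a ∈ I? No  [counterexample: r=2, a=6, r·a mod 20 = 12 ∉ I]

No, I is not an ideal of ℤ_20


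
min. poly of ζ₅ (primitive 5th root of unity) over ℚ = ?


ζ₅ is a root of Φ₅(x) = x⁴ + x³ + x² + x + 1, irreducible over ℚ

Minimal polynomial: x⁴ + x³ + x² + x + 1


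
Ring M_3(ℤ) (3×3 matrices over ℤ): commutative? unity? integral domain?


Matrix multiplication is non-commutative for n ≥ 2; the identity matrix I is the unity; singular matrices give zero divisors, so not an integral domain
Commutative: No
Integral domain: No
Has unity: Yes

M_3(ℤ) (3×3 matrices over ℤ): Commutative=No, Unity=Yes


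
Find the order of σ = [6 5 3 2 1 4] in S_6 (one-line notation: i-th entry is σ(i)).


Cycle decomposition: (1 6 4 2 5)
Cycle lengths: 5
Order = lcm(5) = 5

ord(σ) = 5


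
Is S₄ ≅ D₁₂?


Comparing S₄ and D₁₂:
S₄ has trivial center; D₁₂ has center {e, r⁶}

No, S₄ ≇ D₁₂


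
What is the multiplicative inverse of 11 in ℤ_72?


Use the extended Euclidean algorithm to write 1 = 11·s + 72·t; then s mod 72 is the inverse.
Euclidean algorithm:
  11 = 0·72 + 11
  72 = 6·11 + 6
  11 = 1·6 + 5
  6 = 1·5 + 1
  5 = 5·1 + 0
gcd(11,72) = 1
Back-substitution gives: 11·(-13) + 72·(2) = 1
So 11⁻¹ ≡ -13 ≡ 59 (mod 72)
Check: 11 × 59 = 649 ≡ 1 (mod 72) ✓

11⁻¹ ≡ 59 (mod 72)


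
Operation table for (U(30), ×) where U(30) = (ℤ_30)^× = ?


Elements: {1, 7, 11, 13, 17, 19, 23, 29}
Operation: multiplication mod 30
Entry (a, b) = (a × b) mod 30

Cayley table:
   |  1 |  7 | 11 | 13 | 17 | 19 | 23 | 29
 1 |  1 |  7 | 11 | 13 | 17 | 19 | 23 | 29
 7 |  7 | 19 | 17 |  1 | 29 | 13 | 11 | 23
11 | 11 | 17 |  1 | 23 |  7 | 29 | 13 | 19
13 | 13 |  1 | 23 | 19 | 11 |  7 | 29 | 17
17 | 17 | 29 |  7 | 11 | 19 | 23 |  1 | 13
19 | 19 | 13 | 29 |  7 | 23 |  1 | 17 | 11
23 | 23 | 11 | 13 | 29 |  1 | 17 | 19 |  7
29 | 29 | 23 | 19 | 17 | 13 | 11 |  7 |  1


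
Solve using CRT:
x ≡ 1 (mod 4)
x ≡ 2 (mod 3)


m₁ = 4, m₂ = 3, gcd = 1, so CRT applies. M = m₁·m₂ = 12
Let M₁ = M/m₁ = 3, M₂ = M/m₂ = 4
Find y₁ ≡ M₁⁻¹ (mod m₁): 3⁻¹ ≡ 3 (mod 4)
Find y₂ ≡ M₂⁻¹ (mod m₂): 4⁻¹ ≡ 1 (mod 3)
x = a₁·M₁·y₁ + a₂·M₂·y₂ = 1·3·3 + 2·4·1 = 17
Reduce mod 12: x ≡ 5
Check: 5 mod 4 = 1 ✓, 5 mod 3 = 2 ✓

x ≡ 5 (mod 12)


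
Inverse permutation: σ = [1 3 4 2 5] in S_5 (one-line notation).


To find σ⁻¹, swap domain and range:
σ(1) = 1 → σ⁻¹(1) = 1
σ(2) = 3 → σ⁻¹(3) = 2
σ(3) = 4 → σ⁻¹(4) = 3
σ(4) = 2 → σ⁻¹(2) = 4
σ(5) = 5 → σ⁻¹(5) = 5

σ⁻¹ = [1 4 2 3 5]


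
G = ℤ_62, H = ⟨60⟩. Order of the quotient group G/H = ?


|⟨60⟩| = n / gcd(60, 62) = 62 / 2 = 31
H is normal (ℤ_62 is abelian).
|G/H| = |G| / |H| = 62 / 31 = 2

|G/H| = 2


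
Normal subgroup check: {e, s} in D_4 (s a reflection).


H = {e, s} in D_4 (s a reflection)
r·s·r⁻¹ = sr⁻² ≠ s for n ≥ 3, so {e, s} is not closed under conjugation

No, not a normal subgroup


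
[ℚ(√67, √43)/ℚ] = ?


[ℚ(√67,√43):ℚ] = [ℚ(√67,√43):ℚ(√67)]·[ℚ(√67):ℚ] = 2·2 = 4

[ℚ(√67, √43)/ℚ] = 4


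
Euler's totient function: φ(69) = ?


Factor n: 69 = 3 × 23
φ(n) = n · ∏(1 - 1/p) over distinct primes p | n
φ(69) = 69 · (1 - 1/3) · (1 - 1/23) = 44

φ(69) = 44


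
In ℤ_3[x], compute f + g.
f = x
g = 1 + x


Add coefficients mod 3:
x^0: 0 + 1 = 1 (mod 3)
x^1: 1 + 1 = 2 (mod 3)
Result: 1 + 2x

f + g = 1 + 2x


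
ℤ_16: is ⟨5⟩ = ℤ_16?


g generates ℤ_n iff gcd(g, n) = 1
gcd(5, 16) = 1
Since gcd = 1, 5 is a generator.

Yes, 5 generates ℤ_16


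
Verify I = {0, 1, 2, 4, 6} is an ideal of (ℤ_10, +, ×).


Check ideal conditions for I = {0, 1, 2, 4, 6} in ℤ_10:
(1) I is an additive subgroup? No
(2) For r ∈ ℤ_10 and a ∈ I: r·a ∈ I? No  [counterexample: r=2, a=4, r·a mod 10 = 8 ∉ I]

No, I is not an ideal of ℤ_10


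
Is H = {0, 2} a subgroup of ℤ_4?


Subgroup test for H = {0, 2} in (ℤ_4, +):
(1) 0 ∈ H? Yes
(2) Closure: for all a,b ∈ H, (a+b) mod 4 ∈ H? Yes
(3) Inverses: for all a ∈ H, -a mod 4 ∈ H? Yes

Yes, H is a subgroup of ℤ_4


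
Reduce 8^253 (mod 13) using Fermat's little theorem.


Fermat's little theorem: if p is prime and gcd(a,p)=1, then a^(p-1) ≡ 1 (mod p)
p = 13 is prime, gcd(8,13) = 1
Reduce exponent: 253 mod 12 = 1
So 8^253 ≡ 8^1 (mod 13)
8^1 mod 13 = 8

8^253 ≡ 8 (mod 13)


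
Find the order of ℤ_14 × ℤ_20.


|A × B| = |A| · |B|
|ℤ_14 × ℤ_20| = 14 × 20 = 280

|ℤ_14 × ℤ_20| = 280


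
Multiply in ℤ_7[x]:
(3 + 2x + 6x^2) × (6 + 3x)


Expand and collect like terms; reduce coefficients mod 7:
x^0: 3·6 = 18 ≡ 4 (mod 7)
x^1: 3·3 + 2·6 = 21 ≡ 0 (mod 7)
x^2: 2·3 + 6·6 = 42 ≡ 0 (mod 7)
x^3: 6·3 = 18 ≡ 4 (mod 7)
Result: 4 + 4x^3

f · g = 4 + 4x^3


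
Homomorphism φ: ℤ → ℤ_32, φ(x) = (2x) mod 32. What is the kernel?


Kernel = preimage of identity
ker(φ) = {x ∈ ℤ : 2x ≡ 0 (mod 32)}. gcd(2,32) = 2, so 2x ≡ 0 (mod 32) ⟺ x ≡ 0 (mod 32/2 = 16). Hence ker(φ) = 16ℤ

ker(φ) = 16ℤ


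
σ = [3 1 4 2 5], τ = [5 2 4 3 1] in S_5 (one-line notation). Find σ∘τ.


σ∘τ: apply τ first, then σ
1 →τ 5 →σ 5
2 →τ 2 →σ 1
3 →τ 4 →σ 2
4 →τ 3 →σ 4
5 →τ 1 →σ 3

σ∘τ = [5 1 2 4 3]


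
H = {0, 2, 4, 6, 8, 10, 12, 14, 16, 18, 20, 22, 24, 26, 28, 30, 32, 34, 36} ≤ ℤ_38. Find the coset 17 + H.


17 + H = {17 + h (mod 38) : h ∈ H}
17+0=17, 17+2=19, 17+4=21, 17+6=23, 17+8=25, 17+10=27, 17+12=29, 17+14=31, 17+16=33, 17+18=35, 17+20=37, 17+22=1, 17+24=3, 17+26=5, 17+28=7, 17+30=9, 17+32=11, 17+34=13, 17+36=15
17 + H = {1, 3, 5, 7, 9, 11, 13, 15, 17, 19, 21, 23, 25, 27, 29, 31, 33, 35, 37} = 1 + H

17 + H = {1, 3, 5, 7, 9, 11, 13, 15, 17, 19, 21, 23, 25, 27, 29, 31, 33, 35, 37}


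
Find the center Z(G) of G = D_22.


Z(G) = {g ∈ G | gx = xg for all x ∈ G}
For even n, Z(D_n) = {e, r^(n/2)}: the 180° rotation r^11 commutes with every reflection and rotation

Z(D_22) = {e, r^11}


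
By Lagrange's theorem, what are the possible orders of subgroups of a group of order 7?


Lagrange's theorem: |H| divides |G|
|G| = 7
Divisors of 7: 1, 7

Possible subgroup orders: {1, 7}


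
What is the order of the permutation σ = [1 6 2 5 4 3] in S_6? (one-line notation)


Cycle decomposition: (2 6 3) (4 5)
Cycle lengths: 3, 2
Order = lcm(3, 2) = 6

ord(σ) = 6


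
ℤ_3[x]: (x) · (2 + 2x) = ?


Expand and collect like terms; reduce coefficients mod 3:
x^0: 0·2 = 0 ≡ 0 (mod 3)
x^1: 0·2 + 1·2 = 2 ≡ 2 (mod 3)
x^2: 1·2 = 2 ≡ 2 (mod 3)
Result: 2x + 2x^2

f · g = 2x + 2x^2


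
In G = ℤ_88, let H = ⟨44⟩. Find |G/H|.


|⟨44⟩| = n / gcd(44, 88) = 88 / 44 = 2
H is normal (ℤ_88 is abelian).
|G/H| = |G| / |H| = 88 / 2 = 44

|G/H| = 44


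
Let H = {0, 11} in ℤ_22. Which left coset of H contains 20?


20 + H = {20 + h (mod 22) : h ∈ H}
20+0=20, 20+11=9
20 + H = {9, 20} = 9 + H

20 + H = {9, 20}


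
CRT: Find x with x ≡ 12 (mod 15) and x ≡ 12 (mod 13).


m₁ = 15, m₂ = 13, gcd = 1, so CRT applies. M = m₁·m₂ = 195
Let M₁ = M/m₁ = 13, M₂ = M/m₂ = 15
Find y₁ ≡ M₁⁻¹ (mod m₁): 13⁻¹ ≡ 7 (mod 15)
Find y₂ ≡ M₂⁻¹ (mod m₂): 15⁻¹ ≡ 7 (mod 13)
x = a₁·M₁·y₁ + a₂·M₂·y₂ = 12·13·7 + 12·15·7 = 2352
Reduce mod 195: x ≡ 12
Check: 12 mod 15 = 12 ✓, 12 mod 13 = 12 ✓

x ≡ 12 (mod 195)


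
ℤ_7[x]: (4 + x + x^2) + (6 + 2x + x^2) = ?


Add coefficients mod 7:
x^0: 4 + 6 = 3 (mod 7)
x^1: 1 + 2 = 3 (mod 7)
x^2: 1 + 1 = 2 (mod 7)
Result: 3 + 3x + 2x^2

f + g = 3 + 3x + 2x^2


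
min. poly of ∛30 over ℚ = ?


∛30 satisfies x³ - 30 = 0, irreducible over ℚ (no rational root; 30 is not a perfect cube)

Minimal polynomial: x³ - 30


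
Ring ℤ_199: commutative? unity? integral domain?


ℤ_199 is a commutative ring with unity 1; 199 is prime, so ℤ_199 is a field (hence an integral domain)
Commutative: Yes
Integral domain: Yes
Has unity: Yes

ℤ_199: Commutative=Yes, Unity=Yes


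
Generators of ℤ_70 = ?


g generates ℤ_n iff gcd(g,n) = 1
Prime factors of 70: 2, 5, 7
Generators are g ∈ {1,...,69} not divisible by any of these primes.
Generators: {1, 3, 9, 11, 13, 17, 19, 23, 27, 29, 31, 33, 37, 39, 41, 43, 47, 51, 53, 57, 59, 61, 67, 69}
Number of generators = φ(70) = 24

Generators of ℤ_70 = {1, 3, 9, 11, 13, 17, 19, 23, 27, 29, 31, 33, 37, 39, 41, 43, 47, 51, 53, 57, 59, 61, 67, 69}


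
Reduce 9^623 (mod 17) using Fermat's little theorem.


Fermat's little theorem: if p is prime and gcd(a,p)=1, then a^(p-1) ≡ 1 (mod p)
p = 17 is prime, gcd(9,17) = 1
Reduce exponent: 623 mod 16 = 15
So 9^623 ≡ 9^15 (mod 17)
9^15 mod 17 = 2

9^623 ≡ 2 (mod 17)


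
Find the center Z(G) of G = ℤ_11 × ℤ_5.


Z(G) = {g ∈ G | gx = xg for all x ∈ G}
Direct product of abelian groups is abelian, so Z(G) = G

Z(ℤ_11 × ℤ_5) = ℤ_11 × ℤ_5


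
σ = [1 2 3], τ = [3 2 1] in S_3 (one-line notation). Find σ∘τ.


σ∘τ: apply τ first, then σ
1 →τ 3 →σ 3
2 →τ 2 →σ 2
3 →τ 1 →σ 1

σ∘τ = [3 2 1]


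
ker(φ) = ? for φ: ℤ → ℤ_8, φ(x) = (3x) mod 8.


Kernel = preimage of identity
ker(φ) = {x ∈ ℤ : 3x ≡ 0 (mod 8)}. gcd(3,8) = 1, so 3x ≡ 0 (mod 8) ⟺ x ≡ 0 (mod 8/1 = 8). Hence ker(φ) = 8ℤ

ker(φ) = 8ℤ


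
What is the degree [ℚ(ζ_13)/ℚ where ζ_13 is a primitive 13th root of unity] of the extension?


[ℚ(ζ_n):ℚ] = deg Φ_n(x) = φ(n). Here φ(13) = 12

[ℚ(ζ_13)/ℚ where ζ_13 is a primitive 13th root of unity] = 12


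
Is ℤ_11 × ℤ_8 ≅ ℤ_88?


Comparing ℤ_11 × ℤ_8 and ℤ_88:
gcd(11,8) = 1, so ℤ_11 × ℤ_8 ≅ ℤ_88 (CRT)

Yes, ℤ_11 × ℤ_8 ≅ ℤ_88


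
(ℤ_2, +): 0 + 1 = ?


Operation: addition mod 2
0 + 1 = (a + b) mod 2 with a = 0, b = 1

0 + 1 = 1


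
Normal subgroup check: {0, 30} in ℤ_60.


H = {0, 30} in ℤ_60
ℤ_60 is abelian; every subgroup of an abelian group is normal

Yes, normal subgroup


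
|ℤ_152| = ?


ℤ_n has n elements.

|ℤ_152| = 152


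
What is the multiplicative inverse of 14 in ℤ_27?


Use the extended Euclidean algorithm to write 1 = 14·s + 27·t; then s mod 27 is the inverse.
Euclidean algorithm:
  14 = 0·27 + 14
  27 = 1·14 + 13
  14 = 1·13 + 1
  13 = 13·1 + 0
gcd(14,27) = 1
Back-substitution gives: 14·(2) + 27·(-1) = 1
So 14⁻¹ ≡ 2 ≡ 2 (mod 27)
Check: 14 × 2 = 28 ≡ 1 (mod 27) ✓

14⁻¹ ≡ 2 (mod 27)


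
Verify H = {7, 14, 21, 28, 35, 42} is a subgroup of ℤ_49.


Subgroup test for H = {7, 14, 21, 28, 35, 42} in (ℤ_49, +):
(1) 0 ∈ H? No
(2) Closure: for all a,b ∈ H, (a+b) mod 49 ∈ H? No  [counterexample: 7 + 42 = 0 ∉ H]
(3) Inverses: for all a ∈ H, -a mod 49 ∈ H? Yes

No, H is not a subgroup of ℤ_49


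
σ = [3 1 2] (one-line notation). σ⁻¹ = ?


To find σ⁻¹, swap domain and range:
σ(1) = 3 → σ⁻¹(3) = 1
σ(2) = 1 → σ⁻¹(1) = 2
σ(3) = 2 → σ⁻¹(2) = 3

σ⁻¹ = [2 3 1]


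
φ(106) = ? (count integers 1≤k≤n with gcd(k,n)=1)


Factor n: 106 = 2 × 53
φ(n) = n · ∏(1 - 1/p) over distinct primes p | n
φ(106) = 106 · (1 - 1/2) · (1 - 1/53) = 52

φ(106) = 52


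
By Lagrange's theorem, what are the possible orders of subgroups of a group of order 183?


Lagrange's theorem: |H| divides |G|
|G| = 183
Divisors of 183: 1, 3, 61, 183

Possible subgroup orders: {1, 3, 61, 183}


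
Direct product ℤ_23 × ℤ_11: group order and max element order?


|ℤ_23 × ℤ_11| = 23 × 11 = 253
Max element order = lcm(23,11) = 253
Cyclic? Yes (gcd=1)

|ℤ_23×ℤ_11| = 253, max element order = 253


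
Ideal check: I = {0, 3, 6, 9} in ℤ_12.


Check ideal conditions for I = {0, 3, 6, 9} in ℤ_12:
(1) I is an additive subgroup? Yes
(2) For r ∈ ℤ_12 and a ∈ I: r·a ∈ I? Yes

Yes, I is an ideal of ℤ_12


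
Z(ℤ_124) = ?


Z(G) = {g ∈ G | gx = xg for all x ∈ G}
ℤ_124 is abelian, so Z(G) = G

Z(ℤ_124) = ℤ_124


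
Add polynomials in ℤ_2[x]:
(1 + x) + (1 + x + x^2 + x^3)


Add coefficients mod 2:
x^0: 1 + 1 = 0 (mod 2)
x^1: 1 + 1 = 0 (mod 2)
x^2: 0 + 1 = 1 (mod 2)
x^3: 0 + 1 = 1 (mod 2)
Result: x^2 + x^3

f + g = x^2 + x^3


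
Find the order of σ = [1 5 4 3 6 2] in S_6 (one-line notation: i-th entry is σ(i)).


Cycle decomposition: (2 5 6) (3 4)
Cycle lengths: 3, 2
Order = lcm(3, 2) = 6

ord(σ) = 6


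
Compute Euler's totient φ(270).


Factor n: 270 = 2 × 3^3 × 5
φ(n) = n · ∏(1 - 1/p) over distinct primes p | n
φ(270) = 270 · (1 - 1/2) · (1 - 1/3) · (1 - 1/5) = 72

φ(270) = 72


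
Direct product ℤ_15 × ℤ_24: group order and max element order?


|ℤ_15 × ℤ_24| = 15 × 24 = 360
Max element order = lcm(15,24) = 120
Cyclic? No (gcd=3)

|ℤ_15×ℤ_24| = 360, max element order = 120


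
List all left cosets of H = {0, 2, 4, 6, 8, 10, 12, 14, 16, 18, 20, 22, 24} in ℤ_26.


H = {0, 2, 4, 6, 8, 10, 12, 14, 16, 18, 20, 22, 24}, |H| = 13
Number of cosets = |G|/|H| = 26/13 = 2
0 + H = {0, 2, 4, 6, 8, 10, 12, 14, 16, 18, 20, 22, 24}
1 + H = {1, 3, 5, 7, 9, 11, 13, 15, 17, 19, 21, 23, 25}

Cosets: 0+H={0,2,4,6,8,10,12,14,16,18,20,22,24}; 1+H={1,3,5,7,9,11,13,15,17,19,21,23,25}


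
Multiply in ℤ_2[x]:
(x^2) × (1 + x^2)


Expand and collect like terms; reduce coefficients mod 2:
x^0: 0·1 = 0 ≡ 0 (mod 2)
x^1: 0·0 + 0·1 = 0 ≡ 0 (mod 2)
x^2: 0·1 + 0·0 + 1·1 = 1 ≡ 1 (mod 2)
x^3: 0·1 + 1·0 = 0 ≡ 0 (mod 2)
x^4: 1·1 = 1 ≡ 1 (mod 2)
Result: x^2 + x^4

f · g = x^2 + x^4


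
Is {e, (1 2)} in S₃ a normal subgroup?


H = {e, (1 2)} in S₃
(1 3)(1 2)(1 3)⁻¹ = (2 3) ∉ {e, (1 2)}, so it is not normal

No, not a normal subgroup


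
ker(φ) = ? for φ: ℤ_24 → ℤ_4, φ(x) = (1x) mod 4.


Kernel = preimage of identity
ker(φ) = {x ∈ ℤ_24 : 1x ≡ 0 (mod 4)}. Since 4 | 24, φ is well-defined. The kernel is the cyclic subgroup ⟨4⟩ of ℤ_24 (order 6), i.e. {0, 4, 8, 12, 16, 20}

ker(φ) = {0, 4, 8, 12, 16, 20}


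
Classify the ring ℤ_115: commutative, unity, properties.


ℤ_115 is a commutative ring with unity 1; 115 = 5×23 is composite, so 5·23 ≡ 0 gives zero divisors (not an integral domain)
Commutative: Yes
Integral domain: No
Has unity: Yes

ℤ_115: Commutative=Yes, Unity=Yes


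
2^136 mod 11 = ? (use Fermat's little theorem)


Fermat's little theorem: if p is prime and gcd(a,p)=1, then a^(p-1) ≡ 1 (mod p)
p = 11 is prime, gcd(2,11) = 1
Reduce exponent: 136 mod 10 = 6
So 2^136 ≡ 2^6 (mod 11)
2^6 mod 11 = 9

2^136 ≡ 9 (mod 11)


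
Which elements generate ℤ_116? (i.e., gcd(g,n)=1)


g generates ℤ_n iff gcd(g,n) = 1
Prime factors of 116: 2, 29
Generators are g ∈ {1,...,115} not divisible by any of these primes.
Generators: {1, 3, 5, 7, 9, 11, 13, 15, 17, 19, 21, 23, 25, 27, 31, 33, 35, 37, 39, 41, 43, 45, 47, 49, 51, 53, 55, 57, 59, 61, 63, 65, 67, 69, 71, 73, 75, 77, 79, 81, 83, 85, 89, 91, 93, 95, 97, 99, 101, 103, 105, 107, 109, 111, 113, 115}
Number of generators = φ(116) = 56

Generators of ℤ_116 = {1, 3, 5, 7, 9, 11, 13, 15, 17, 19, 21, 23, 25, 27, 31, 33, 35, 37, 39, 41, 43, 45, 47, 49, 51, 53, 55, 57, 59, 61, 63, 65, 67, 69, 71, 73, 75, 77, 79, 81, 83, 85, 89, 91, 93, 95, 97, 99, 101, 103, 105, 107, 109, 111, 113, 115}


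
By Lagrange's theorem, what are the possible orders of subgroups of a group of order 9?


Lagrange's theorem: |H| divides |G|
|G| = 9
Divisors of 9: 1, 3, 9

Possible subgroup orders: {1, 3, 9}


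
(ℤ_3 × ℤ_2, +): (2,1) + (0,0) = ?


Operation: componentwise addition mod (3, 2)
(2,1) + (0,0) = ((a₁+b₁) mod 3, (a₂+b₂) mod 2) with a = (2,1), b = (0,0)

(2,1) + (0,0) = (2,1)


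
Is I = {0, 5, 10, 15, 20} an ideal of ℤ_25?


Check ideal conditions for I = {0, 5, 10, 15, 20} in ℤ_25:
(1) I is an additive subgroup? Yes
(2) For r ∈ ℤ_25 and a ∈ I: r·a ∈ I? Yes

Yes, I is an ideal of ℤ_25


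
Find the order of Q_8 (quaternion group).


Q_8 = {±1, ±i, ±j, ±k}
|Q_8| = 8

|Q_8 (quaternion group)| = 8


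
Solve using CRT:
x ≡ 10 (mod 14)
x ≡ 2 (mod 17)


m₁ = 14, m₂ = 17, gcd = 1, so CRT applies. M = m₁·m₂ = 238
Let M₁ = M/m₁ = 17, M₂ = M/m₂ = 14
Find y₁ ≡ M₁⁻¹ (mod m₁): 17⁻¹ ≡ 5 (mod 14)
Find y₂ ≡ M₂⁻¹ (mod m₂): 14⁻¹ ≡ 11 (mod 17)
x = a₁·M₁·y₁ + a₂·M₂·y₂ = 10·17·5 + 2·14·11 = 1158
Reduce mod 238: x ≡ 206
Check: 206 mod 14 = 10 ✓, 206 mod 17 = 2 ✓

x ≡ 206 (mod 238)


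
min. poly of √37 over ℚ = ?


√37 satisfies x² - 37 = 0, irreducible over ℚ since 37 is squarefree

Minimal polynomial: x² - 37


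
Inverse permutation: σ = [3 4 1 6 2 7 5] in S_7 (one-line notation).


To find σ⁻¹, swap domain and range:
σ(1) = 3 → σ⁻¹(3) = 1
σ(2) = 4 → σ⁻¹(4) = 2
σ(3) = 1 → σ⁻¹(1) = 3
σ(4) = 6 → σ⁻¹(6) = 4
σ(5) = 2 → σ⁻¹(2) = 5
σ(6) = 7 → σ⁻¹(7) = 6
σ(7) = 5 → σ⁻¹(5) = 7

σ⁻¹ = [3 5 1 2 7 4 6]


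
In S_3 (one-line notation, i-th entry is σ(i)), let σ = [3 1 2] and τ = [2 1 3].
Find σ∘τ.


σ∘τ: apply τ first, then σ
1 →τ 2 →σ 1
2 →τ 1 →σ 3
3 →τ 3 →σ 2

σ∘τ = [1 3 2]


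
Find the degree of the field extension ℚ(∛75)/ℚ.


∛75 has minimal polynomial x³ - 75 (irreducible over ℚ since 75 is not a perfect cube)

[ℚ(∛75)/ℚ] = 3


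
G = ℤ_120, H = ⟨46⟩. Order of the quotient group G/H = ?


|⟨46⟩| = n / gcd(46, 120) = 120 / 2 = 60
H is normal (ℤ_120 is abelian).
|G/H| = |G| / |H| = 120 / 60 = 2

|G/H| = 2


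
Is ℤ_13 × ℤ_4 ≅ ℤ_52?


Comparing ℤ_13 × ℤ_4 and ℤ_52:
gcd(13,4) = 1, so ℤ_13 × ℤ_4 ≅ ℤ_52 (CRT)

Yes, ℤ_13 × ℤ_4 ≅ ℤ_52


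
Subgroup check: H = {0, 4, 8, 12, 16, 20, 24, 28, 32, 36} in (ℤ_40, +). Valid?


Subgroup test for H = {0, 4, 8, 12, 16, 20, 24, 28, 32, 36} in (ℤ_40, +):
(1) 0 ∈ H? Yes
(2) Closure: for all a,b ∈ H, (a+b) mod 40 ∈ H? Yes
(3) Inverses: for all a ∈ H, -a mod 40 ∈ H? Yes

Yes, H is a subgroup of ℤ_40


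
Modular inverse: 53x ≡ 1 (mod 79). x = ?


Use the extended Euclidean algorithm to write 1 = 53·s + 79·t; then s mod 79 is the inverse.
Euclidean algorithm:
  53 = 0·79 + 53
  79 = 1·53 + 26
  53 = 2·26 + 1
  26 = 26·1 + 0
gcd(53,79) = 1
Back-substitution gives: 53·(3) + 79·(-2) = 1
So 53⁻¹ ≡ 3 ≡ 3 (mod 79)
Check: 53 × 3 = 159 ≡ 1 (mod 79) ✓

53⁻¹ ≡ 3 (mod 79)


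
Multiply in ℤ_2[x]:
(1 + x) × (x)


Expand and collect like terms; reduce coefficients mod 2:
x^0: 1·0 = 0 ≡ 0 (mod 2)
x^1: 1·1 + 1·0 = 1 ≡ 1 (mod 2)
x^2: 1·1 = 1 ≡ 1 (mod 2)
Result: x + x^2

f · g = x + x^2


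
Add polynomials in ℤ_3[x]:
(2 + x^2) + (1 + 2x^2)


Add coefficients mod 3:
x^0: 2 + 1 = 0 (mod 3)
x^1: 0 + 0 = 0 (mod 3)
x^2: 1 + 2 = 0 (mod 3)
Result: 0

f + g = 0


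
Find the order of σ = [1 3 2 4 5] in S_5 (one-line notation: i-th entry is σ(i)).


Cycle decomposition: (2 3)
Cycle lengths: 2
Order = lcm(2) = 2

ord(σ) = 2


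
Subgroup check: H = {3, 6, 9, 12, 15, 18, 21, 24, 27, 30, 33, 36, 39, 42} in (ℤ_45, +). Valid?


Subgroup test for H = {3, 6, 9, 12, 15, 18, 21, 24, 27, 30, 33, 36, 39, 42} in (ℤ_45, +):
(1) 0 ∈ H? No
(2) Closure: for all a,b ∈ H, (a+b) mod 45 ∈ H? No  [counterexample: 3 + 42 = 0 ∉ H]
(3) Inverses: for all a ∈ H, -a mod 45 ∈ H? Yes

No, H is not a subgroup of ℤ_45


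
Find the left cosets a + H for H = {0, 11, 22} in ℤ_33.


H = {0, 11, 22}, |H| = 3
Number of cosets = |G|/|H| = 33/3 = 11
0 + H = {0, 11, 22}
1 + H = {1, 12, 23}
2 + H = {2, 13, 24}
3 + H = {3, 14, 25}
4 + H = {4, 15, 26}
5 + H = {5, 16, 27}
6 + H = {6, 17, 28}
7 + H = {7, 18, 29}
8 + H = {8, 19, 30}
9 + H = {9, 20, 31}
10 + H = {10, 21, 32}

Cosets: 0+H={0,11,22}; 1+H={1,12,23}; 2+H={2,13,24}; 3+H={3,14,25}; 4+H={4,15,26}; 5+H={5,16,27}; 6+H={6,17,28}; 7+H={7,18,29}; 8+H={8,19,30}; 9+H={9,20,31}; 10+H={10,21,32}


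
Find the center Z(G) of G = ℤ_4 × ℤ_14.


Z(G) = {g ∈ G | gx = xg for all x ∈ G}
Direct product of abelian groups is abelian, so Z(G) = G

Z(ℤ_4 × ℤ_14) = ℤ_4 × ℤ_14


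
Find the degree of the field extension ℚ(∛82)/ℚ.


∛82 has minimal polynomial x³ - 82 (irreducible over ℚ since 82 is not a perfect cube)

[ℚ(∛82)/ℚ] = 3


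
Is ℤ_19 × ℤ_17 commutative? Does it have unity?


Direct product ring; commutative with unity (1,1); but (1,0)·(0,1) = (0,0) gives zero divisors, so not an integral domain
Commutative: Yes
Integral domain: No
Has unity: Yes

ℤ_19 × ℤ_17: Commutative=Yes, Unity=Yes


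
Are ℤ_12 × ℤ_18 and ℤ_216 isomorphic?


Comparing ℤ_12 × ℤ_18 and ℤ_216:
gcd(12,18) = 6 ≠ 1. Max element order in ℤ_12×ℤ_18 is lcm(12,18) = 36 < 216, so it has no element of order 216

No, ℤ_12 × ℤ_18 ≇ ℤ_216


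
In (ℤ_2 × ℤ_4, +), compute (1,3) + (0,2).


Operation: componentwise addition mod (2, 4)
(1,3) + (0,2) = ((a₁+b₁) mod 2, (a₂+b₂) mod 4) with a = (1,3), b = (0,2)

(1,3) + (0,2) = (1,1)


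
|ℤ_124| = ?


ℤ_n has n elements.

|ℤ_124| = 124


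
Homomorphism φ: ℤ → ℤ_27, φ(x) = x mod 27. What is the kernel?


Kernel = preimage of identity
ker(φ) = {x ∈ ℤ : x ≡ 0 (mod 27)} = 27ℤ = {0, ±27, ±54, ...}

ker(φ) = 27ℤ


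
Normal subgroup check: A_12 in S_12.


H = A_12 in S_12
A_12 has index 2 in S_12, and every subgroup of index 2 is normal

Yes, normal subgroup


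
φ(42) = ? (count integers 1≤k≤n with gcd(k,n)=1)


Factor n: 42 = 2 × 3 × 7
φ(n) = n · ∏(1 - 1/p) over distinct primes p | n
φ(42) = 42 · (1 - 1/2) · (1 - 1/3) · (1 - 1/7) = 12

φ(42) = 12


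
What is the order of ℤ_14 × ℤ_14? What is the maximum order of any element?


|ℤ_14 × ℤ_14| = 14 × 14 = 196
Max element order = lcm(14,14) = 14
Cyclic? No (gcd=14)

|ℤ_14×ℤ_14| = 196, max element order = 14


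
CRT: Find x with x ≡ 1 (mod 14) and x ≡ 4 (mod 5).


m₁ = 14, m₂ = 5, gcd = 1, so CRT applies. M = m₁·m₂ = 70
Let M₁ = M/m₁ = 5, M₂ = M/m₂ = 14
Find y₁ ≡ M₁⁻¹ (mod m₁): 5⁻¹ ≡ 3 (mod 14)
Find y₂ ≡ M₂⁻¹ (mod m₂): 14⁻¹ ≡ 4 (mod 5)
x = a₁·M₁·y₁ + a₂·M₂·y₂ = 1·5·3 + 4·14·4 = 239
Reduce mod 70: x ≡ 29
Check: 29 mod 14 = 1 ✓, 29 mod 5 = 4 ✓

x ≡ 29 (mod 70)


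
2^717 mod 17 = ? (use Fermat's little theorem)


Fermat's little theorem: if p is prime and gcd(a,p)=1, then a^(p-1) ≡ 1 (mod p)
p = 17 is prime, gcd(2,17) = 1
Reduce exponent: 717 mod 16 = 13
So 2^717 ≡ 2^13 (mod 17)
2^13 mod 17 = 15

2^717 ≡ 15 (mod 17)


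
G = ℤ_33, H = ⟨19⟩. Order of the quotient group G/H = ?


|⟨19⟩| = n / gcd(19, 33) = 33 / 1 = 33
H is normal (ℤ_33 is abelian).
|G/H| = |G| / |H| = 33 / 33 = 1

|G/H| = 1


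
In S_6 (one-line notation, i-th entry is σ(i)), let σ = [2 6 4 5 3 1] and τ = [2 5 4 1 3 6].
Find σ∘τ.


σ∘τ: apply τ first, then σ
1 →τ 2 →σ 6
2 →τ 5 →σ 3
3 →τ 4 →σ 5
4 →τ 1 →σ 2
5 →τ 3 →σ 4
6 →τ 6 →σ 1

σ∘τ = [6 3 5 2 4 1]


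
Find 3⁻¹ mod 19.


Use the extended Euclidean algorithm to write 1 = 3·s + 19·t; then s mod 19 is the inverse.
Euclidean algorithm:
  3 = 0·19 + 3
  19 = 6·3 + 1
  3 = 3·1 + 0
gcd(3,19) = 1
Back-substitution gives: 3·(-6) + 19·(1) = 1
So 3⁻¹ ≡ -6 ≡ 13 (mod 19)
Check: 3 × 13 = 39 ≡ 1 (mod 19) ✓

3⁻¹ ≡ 13 (mod 19)


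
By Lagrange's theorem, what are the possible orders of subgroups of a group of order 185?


Lagrange's theorem: |H| divides |G|
|G| = 185
Divisors of 185: 1, 5, 37, 185

Possible subgroup orders: {1, 5, 37, 185}


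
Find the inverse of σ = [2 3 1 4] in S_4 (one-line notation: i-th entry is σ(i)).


To find σ⁻¹, swap domain and range:
σ(1) = 2 → σ⁻¹(2) = 1
σ(2) = 3 → σ⁻¹(3) = 2
σ(3) = 1 → σ⁻¹(1) = 3
σ(4) = 4 → σ⁻¹(4) = 4

σ⁻¹ = [3 1 2 4]


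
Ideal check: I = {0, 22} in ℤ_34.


Check ideal conditions for I = {0, 22} in ℤ_34:
(1) I is an additive subgroup? No
(2) For r ∈ ℤ_34 and a ∈ I: r·a ∈ I? No  [counterexample: r=2, a=22, r·a mod 34 = 10 ∉ I]

No, I is not an ideal of ℤ_34


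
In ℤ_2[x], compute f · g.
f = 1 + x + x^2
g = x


Expand and collect like terms; reduce coefficients mod 2:
x^0: 1·0 = 0 ≡ 0 (mod 2)
x^1: 1·1 + 1·0 = 1 ≡ 1 (mod 2)
x^2: 1·1 + 1·0 = 1 ≡ 1 (mod 2)
x^3: 1·1 = 1 ≡ 1 (mod 2)
Result: x + x^2 + x^3

f · g = x + x^2 + x^3


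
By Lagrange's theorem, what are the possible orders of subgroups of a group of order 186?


Lagrange's theorem: |H| divides |G|
|G| = 186
Divisors of 186: 1, 2, 3, 6, 31, 62, 93, 186

Possible subgroup orders: {1, 2, 3, 6, 31, 62, 93, 186}


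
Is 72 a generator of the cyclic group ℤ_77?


g generates ℤ_n iff gcd(g, n) = 1
gcd(72, 77) = 1
Since gcd = 1, 72 is a generator.

Yes, 72 generates ℤ_77


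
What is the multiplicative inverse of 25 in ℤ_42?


Use the extended Euclidean algorithm to write 1 = 25·s + 42·t; then s mod 42 is the inverse.
Euclidean algorithm:
  25 = 0·42 + 25
  42 = 1·25 + 17
  25 = 1·17 + 8
  17 = 2·8 + 1
  8 = 8·1 + 0
gcd(25,42) = 1
Back-substitution gives: 25·(-5) + 42·(3) = 1
So 25⁻¹ ≡ -5 ≡ 37 (mod 42)
Check: 25 × 37 = 925 ≡ 1 (mod 42) ✓

25⁻¹ ≡ 37 (mod 42)


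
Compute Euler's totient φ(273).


Factor n: 273 = 3 × 7 × 13
φ(n) = n · ∏(1 - 1/p) over distinct primes p | n
φ(273) = 273 · (1 - 1/3) · (1 - 1/7) · (1 - 1/13) = 144

φ(273) = 144


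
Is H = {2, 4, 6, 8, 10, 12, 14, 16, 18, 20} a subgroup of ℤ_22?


Subgroup test for H = {2, 4, 6, 8, 10, 12, 14, 16, 18, 20} in (ℤ_22, +):
(1) 0 ∈ H? No
(2) Closure: for all a,b ∈ H, (a+b) mod 22 ∈ H? No  [counterexample: 2 + 20 = 0 ∉ H]
(3) Inverses: for all a ∈ H, -a mod 22 ∈ H? Yes

No, H is not a subgroup of ℤ_22


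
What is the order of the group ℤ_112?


ℤ_n has n elements.

|ℤ_112| = 112


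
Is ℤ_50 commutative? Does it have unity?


ℤ_50 is a commutative ring with unity 1; 50 = 2×25 is composite, so 2·25 ≡ 0 gives zero divisors (not an integral domain)
Commutative: Yes
Integral domain: No
Has unity: Yes

ℤ_50: Commutative=Yes, Unity=Yes


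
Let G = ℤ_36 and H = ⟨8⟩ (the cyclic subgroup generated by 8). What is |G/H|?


|⟨8⟩| = n / gcd(8, 36) = 36 / 4 = 9
H is normal (ℤ_36 is abelian).
|G/H| = |G| / |H| = 36 / 9 = 4

|G/H| = 4


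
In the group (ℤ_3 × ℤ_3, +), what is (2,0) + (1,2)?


Operation: componentwise addition mod (3, 3)
(2,0) + (1,2) = ((a₁+b₁) mod 3, (a₂+b₂) mod 3) with a = (2,0), b = (1,2)

(2,0) + (1,2) = (0,2)


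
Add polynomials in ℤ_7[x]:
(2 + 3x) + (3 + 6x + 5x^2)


Add coefficients mod 7:
x^0: 2 + 3 = 5 (mod 7)
x^1: 3 + 6 = 2 (mod 7)
x^2: 0 + 5 = 5 (mod 7)
Result: 5 + 2x + 5x^2

f + g = 5 + 2x + 5x^2


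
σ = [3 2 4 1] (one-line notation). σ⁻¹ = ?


To find σ⁻¹, swap domain and range:
σ(1) = 3 → σ⁻¹(3) = 1
σ(2) = 2 → σ⁻¹(2) = 2
σ(3) = 4 → σ⁻¹(4) = 3
σ(4) = 1 → σ⁻¹(1) = 4

σ⁻¹ = [4 2 1 3]


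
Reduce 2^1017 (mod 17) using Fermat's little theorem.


Fermat's little theorem: if p is prime and gcd(a,p)=1, then a^(p-1) ≡ 1 (mod p)
p = 17 is prime, gcd(2,17) = 1
Reduce exponent: 1017 mod 16 = 9
So 2^1017 ≡ 2^9 (mod 17)
2^9 mod 17 = 2

2^1017 ≡ 2 (mod 17)


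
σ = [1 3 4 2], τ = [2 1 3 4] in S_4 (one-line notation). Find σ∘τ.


σ∘τ: apply τ first, then σ
1 →τ 2 →σ 3
2 →τ 1 →σ 1
3 →τ 3 →σ 4
4 →τ 4 →σ 2

σ∘τ = [3 1 4 2]


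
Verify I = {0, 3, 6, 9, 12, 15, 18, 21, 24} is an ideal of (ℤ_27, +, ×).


Check ideal conditions for I = {0, 3, 6, 9, 12, 15, 18, 21, 24} in ℤ_27:
(1) I is an additive subgroup? Yes
(2) For r ∈ ℤ_27 and a ∈ I: r·a ∈ I? Yes

Yes, I is an ideal of ℤ_27


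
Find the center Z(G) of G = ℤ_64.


Z(G) = {g ∈ G | gx = xg for all x ∈ G}
ℤ_64 is abelian, so Z(G) = G

Z(ℤ_64) = ℤ_64


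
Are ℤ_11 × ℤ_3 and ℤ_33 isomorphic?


Comparing ℤ_11 × ℤ_3 and ℤ_33:
gcd(11,3) = 1, so ℤ_11 × ℤ_3 ≅ ℤ_33 (CRT)

Yes, ℤ_11 × ℤ_3 ≅ ℤ_33


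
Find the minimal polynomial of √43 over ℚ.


√43 satisfies x² - 43 = 0, irreducible over ℚ since 43 is squarefree

Minimal polynomial: x² - 43


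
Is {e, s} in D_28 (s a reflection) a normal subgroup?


H = {e, s} in D_28 (s a reflection)
r·s·r⁻¹ = sr⁻² ≠ s for n ≥ 3, so {e, s} is not closed under conjugation

No, not a normal subgroup


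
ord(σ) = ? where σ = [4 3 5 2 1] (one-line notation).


Cycle decomposition: (1 4 2 3 5)
Cycle lengths: 5
Order = lcm(5) = 5

ord(σ) = 5


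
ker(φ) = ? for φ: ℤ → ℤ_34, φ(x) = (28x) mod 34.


Kernel = preimage of identity
ker(φ) = {x ∈ ℤ : 28x ≡ 0 (mod 34)}. gcd(28,34) = 2, so 28x ≡ 0 (mod 34) ⟺ x ≡ 0 (mod 34/2 = 17). Hence ker(φ) = 17ℤ

ker(φ) = 17ℤ


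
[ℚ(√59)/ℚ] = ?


√59 has minimal polynomial x² - 59 (irreducible over ℚ since 59 is squarefree)

[ℚ(√59)/ℚ] = 2


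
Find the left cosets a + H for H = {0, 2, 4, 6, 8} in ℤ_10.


H = {0, 2, 4, 6, 8}, |H| = 5
Number of cosets = |G|/|H| = 10/5 = 2
0 + H = {0, 2, 4, 6, 8}
1 + H = {1, 3, 5, 7, 9}

Cosets: 0+H={0,2,4,6,8}; 1+H={1,3,5,7,9}


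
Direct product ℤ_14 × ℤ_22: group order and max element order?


|ℤ_14 × ℤ_22| = 14 × 22 = 308
Max element order = lcm(14,22) = 154
Cyclic? No (gcd=2)

|ℤ_14×ℤ_22| = 308, max element order = 154


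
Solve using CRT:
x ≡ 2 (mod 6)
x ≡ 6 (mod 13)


m₁ = 6, m₂ = 13, gcd = 1, so CRT applies. M = m₁·m₂ = 78
Let M₁ = M/m₁ = 13, M₂ = M/m₂ = 6
Find y₁ ≡ M₁⁻¹ (mod m₁): 13⁻¹ ≡ 1 (mod 6)
Find y₂ ≡ M₂⁻¹ (mod m₂): 6⁻¹ ≡ 11 (mod 13)
x = a₁·M₁·y₁ + a₂·M₂·y₂ = 2·13·1 + 6·6·11 = 422
Reduce mod 78: x ≡ 32
Check: 32 mod 6 = 2 ✓, 32 mod 13 = 6 ✓

x ≡ 32 (mod 78)


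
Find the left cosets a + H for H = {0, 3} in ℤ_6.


H = {0, 3}, |H| = 2
Number of cosets = |G|/|H| = 6/2 = 3
0 + H = {0, 3}
1 + H = {1, 4}
2 + H = {2, 5}

Cosets: 0+H={0,3}; 1+H={1,4}; 2+H={2,5}


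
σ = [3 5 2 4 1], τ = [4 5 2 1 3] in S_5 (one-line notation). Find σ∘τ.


σ∘τ: apply τ first, then σ
1 →τ 4 →σ 4
2 →τ 5 →σ 1
3 →τ 2 →σ 5
4 →τ 1 →σ 3
5 →τ 3 →σ 2

σ∘τ = [4 1 5 3 2]


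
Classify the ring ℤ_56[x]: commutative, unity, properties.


ℤ_56 has zero divisors (2·28 ≡ 0), and these lift to constant zero divisors in ℤ_56[x]; so not an integral domain
Commutative: Yes
Integral domain: No
Has unity: Yes

ℤ_56[x]: Commutative=Yes, Unity=Yes


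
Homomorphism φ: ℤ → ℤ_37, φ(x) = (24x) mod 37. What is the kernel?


Kernel = preimage of identity
ker(φ) = {x ∈ ℤ : 24x ≡ 0 (mod 37)}. gcd(24,37) = 1, so 24x ≡ 0 (mod 37) ⟺ x ≡ 0 (mod 37/1 = 37). Hence ker(φ) = 37ℤ

ker(φ) = 37ℤ


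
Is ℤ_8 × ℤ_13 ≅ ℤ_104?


Comparing ℤ_8 × ℤ_13 and ℤ_104:
gcd(8,13) = 1, so ℤ_8 × ℤ_13 ≅ ℤ_104 (CRT)

Yes, ℤ_8 × ℤ_13 ≅ ℤ_104


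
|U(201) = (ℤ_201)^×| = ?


U(n) is the group of units mod n; |U(n)| = φ(n)
|U(201)| = φ(201) = 132

|U(201) = (ℤ_201)^×| = 132


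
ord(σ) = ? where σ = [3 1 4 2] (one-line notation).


Cycle decomposition: (1 3 4 2)
Cycle lengths: 4
Order = lcm(4) = 4

ord(σ) = 4


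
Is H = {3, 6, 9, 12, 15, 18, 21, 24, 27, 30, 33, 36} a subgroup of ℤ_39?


Subgroup test for H = {3, 6, 9, 12, 15, 18, 21, 24, 27, 30, 33, 36} in (ℤ_39, +):
(1) 0 ∈ H? No
(2) Closure: for all a,b ∈ H, (a+b) mod 39 ∈ H? No  [counterexample: 3 + 36 = 0 ∉ H]
(3) Inverses: for all a ∈ H, -a mod 39 ∈ H? Yes

No, H is not a subgroup of ℤ_39


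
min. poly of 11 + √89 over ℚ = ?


Let α = 11 + √89. Then α - 11 = √89, so (α - 11)² = 89, giving α² - 22α + 32 = 0. Degree 2 and α ∉ ℚ, so this is the minimal polynomial.

Minimal polynomial: x² - 22x + 32


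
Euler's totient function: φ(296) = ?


Factor n: 296 = 2^3 × 37
φ(n) = n · ∏(1 - 1/p) over distinct primes p | n
φ(296) = 296 · (1 - 1/2) · (1 - 1/37) = 144

φ(296) = 144


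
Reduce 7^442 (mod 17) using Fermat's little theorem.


Fermat's little theorem: if p is prime and gcd(a,p)=1, then a^(p-1) ≡ 1 (mod p)
p = 17 is prime, gcd(7,17) = 1
Reduce exponent: 442 mod 16 = 10
So 7^442 ≡ 7^10 (mod 17)
7^10 mod 17 = 2

7^442 ≡ 2 (mod 17)


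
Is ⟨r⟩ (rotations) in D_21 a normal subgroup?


H = ⟨r⟩ (rotations) in D_21
The rotation subgroup ⟨r⟩ has index 2 in D_21, so it is normal

Yes, normal subgroup


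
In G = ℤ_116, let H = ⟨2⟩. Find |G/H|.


|⟨2⟩| = n / gcd(2, 116) = 116 / 2 = 58
H is normal (ℤ_116 is abelian).
|G/H| = |G| / |H| = 116 / 58 = 2

|G/H| = 2


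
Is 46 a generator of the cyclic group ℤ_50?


g generates ℤ_n iff gcd(g, n) = 1
gcd(46, 50) = 2
Since gcd = 2 ≠ 1, ⟨46⟩ has order 25 < 50, so 46 is not a generator.

No, 46 does not generate ℤ_50


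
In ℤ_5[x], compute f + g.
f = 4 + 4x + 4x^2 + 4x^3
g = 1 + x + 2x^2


Add coefficients mod 5:
x^0: 4 + 1 = 0 (mod 5)
x^1: 4 + 1 = 0 (mod 5)
x^2: 4 + 2 = 1 (mod 5)
x^3: 4 + 0 = 4 (mod 5)
Result: x^2 + 4x^3

f + g = x^2 + 4x^3


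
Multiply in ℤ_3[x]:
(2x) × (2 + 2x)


Expand and collect like terms; reduce coefficients mod 3:
x^0: 0·2 = 0 ≡ 0 (mod 3)
x^1: 0·2 + 2·2 = 4 ≡ 1 (mod 3)
x^2: 2·2 = 4 ≡ 1 (mod 3)
Result: x + x^2

f · g = x + x^2


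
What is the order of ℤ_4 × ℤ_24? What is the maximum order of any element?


|ℤ_4 × ℤ_24| = 4 × 24 = 96
Max element order = lcm(4,24) = 24
Cyclic? No (gcd=4)

|ℤ_4×ℤ_24| = 96, max element order = 24


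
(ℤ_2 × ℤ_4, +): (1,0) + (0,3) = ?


Operation: componentwise addition mod (2, 4)
(1,0) + (0,3) = ((a₁+b₁) mod 2, (a₂+b₂) mod 4) with a = (1,0), b = (0,3)

(1,0) + (0,3) = (1,3)


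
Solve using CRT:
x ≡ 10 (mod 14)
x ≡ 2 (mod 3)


m₁ = 14, m₂ = 3, gcd = 1, so CRT applies. M = m₁·m₂ = 42
Let M₁ = M/m₁ = 3, M₂ = M/m₂ = 14
Find y₁ ≡ M₁⁻¹ (mod m₁): 3⁻¹ ≡ 5 (mod 14)
Find y₂ ≡ M₂⁻¹ (mod m₂): 14⁻¹ ≡ 2 (mod 3)
x = a₁·M₁·y₁ + a₂·M₂·y₂ = 10·3·5 + 2·14·2 = 206
Reduce mod 42: x ≡ 38
Check: 38 mod 14 = 10 ✓, 38 mod 3 = 2 ✓

x ≡ 38 (mod 42)


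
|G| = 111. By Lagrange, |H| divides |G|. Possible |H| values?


Lagrange's theorem: |H| divides |G|
|G| = 111
Divisors of 111: 1, 3, 37, 111

Possible subgroup orders: {1, 3, 37, 111}


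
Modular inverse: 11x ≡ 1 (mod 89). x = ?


Use the extended Euclidean algorithm to write 1 = 11·s + 89·t; then s mod 89 is the inverse.
Euclidean algorithm:
  11 = 0·89 + 11
  89 = 8·11 + 1
  11 = 11·1 + 0
gcd(11,89) = 1
Back-substitution gives: 11·(-8) + 89·(1) = 1
So 11⁻¹ ≡ -8 ≡ 81 (mod 89)
Check: 11 × 81 = 891 ≡ 1 (mod 89) ✓

11⁻¹ ≡ 81 (mod 89)


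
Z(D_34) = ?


Z(G) = {g ∈ G | gx = xg for all x ∈ G}
For even n, Z(D_n) = {e, r^(n/2)}: the 180° rotation r^17 commutes with every reflection and rotation

Z(D_34) = {e, r^17}


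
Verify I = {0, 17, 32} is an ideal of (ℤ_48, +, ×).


Check ideal conditions for I = {0, 17, 32} in ℤ_48:
(1) I is an additive subgroup? No
(2) For r ∈ ℤ_48 and a ∈ I: r·a ∈ I? No  [counterexample: r=2, a=17, r·a mod 48 = 34 ∉ I]

No, I is not an ideal of ℤ_48


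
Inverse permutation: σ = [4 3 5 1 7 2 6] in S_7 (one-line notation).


To find σ⁻¹, swap domain and range:
σ(1) = 4 → σ⁻¹(4) = 1
σ(2) = 3 → σ⁻¹(3) = 2
σ(3) = 5 → σ⁻¹(5) = 3
σ(4) = 1 → σ⁻¹(1) = 4
σ(5) = 7 → σ⁻¹(7) = 5
σ(6) = 2 → σ⁻¹(2) = 6
σ(7) = 6 → σ⁻¹(6) = 7

σ⁻¹ = [4 6 2 1 3 7 5]


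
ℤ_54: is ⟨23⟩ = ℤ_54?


g generates ℤ_n iff gcd(g, n) = 1
gcd(23, 54) = 1
Since gcd = 1, 23 is a generator.

Yes, 23 generates ℤ_54


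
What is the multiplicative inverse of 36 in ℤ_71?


Use the extended Euclidean algorithm to write 1 = 36·s + 71·t; then s mod 71 is the inverse.
Euclidean algorithm:
  36 = 0·71 + 36
  71 = 1·36 + 35
  36 = 1·35 + 1
  35 = 35·1 + 0
gcd(36,71) = 1
Back-substitution gives: 36·(2) + 71·(-1) = 1
So 36⁻¹ ≡ 2 ≡ 2 (mod 71)
Check: 36 × 2 = 72 ≡ 1 (mod 71) ✓

36⁻¹ ≡ 2 (mod 71)


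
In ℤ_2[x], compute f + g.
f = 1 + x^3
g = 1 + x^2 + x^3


Add coefficients mod 2:
x^0: 1 + 1 = 0 (mod 2)
x^1: 0 + 0 = 0 (mod 2)
x^2: 0 + 1 = 1 (mod 2)
x^3: 1 + 1 = 0 (mod 2)
Result: x^2

f + g = x^2


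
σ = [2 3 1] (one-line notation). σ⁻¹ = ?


To find σ⁻¹, swap domain and range:
σ(1) = 2 → σ⁻¹(2) = 1
σ(2) = 3 → σ⁻¹(3) = 2
σ(3) = 1 → σ⁻¹(1) = 3

σ⁻¹ = [3 1 2]


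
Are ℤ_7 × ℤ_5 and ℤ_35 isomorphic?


Comparing ℤ_7 × ℤ_5 and ℤ_35:
gcd(7,5) = 1, so ℤ_7 × ℤ_5 ≅ ℤ_35 (CRT)

Yes, ℤ_7 × ℤ_5 ≅ ℤ_35
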